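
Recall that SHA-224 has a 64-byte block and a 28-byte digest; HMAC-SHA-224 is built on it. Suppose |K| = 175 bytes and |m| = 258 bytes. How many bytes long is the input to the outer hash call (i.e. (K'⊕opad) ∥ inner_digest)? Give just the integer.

Key is 175 > 64 bytes, so it is hashed to 28 bytes then zero-padded to 64: |K'| = 64.
Outer input = (K'⊕opad) ∥ H(inner) → 64 + 28 = 92 bytes.

92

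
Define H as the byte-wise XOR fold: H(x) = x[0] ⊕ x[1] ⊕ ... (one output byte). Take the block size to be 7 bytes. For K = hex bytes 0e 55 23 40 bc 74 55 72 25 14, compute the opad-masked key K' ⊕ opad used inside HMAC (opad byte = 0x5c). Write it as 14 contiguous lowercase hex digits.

ba5c5c5c5c5c5c

Key hex bytes 0e 55 23 40 bc 74 55 72 25 14 is 10 bytes > B = 7, so hash it first: H(key) = e6, then zero-pad to 7 bytes: K' = e6 00 00 00 00 00 00.
XOR each byte with 0x5c: e6⊕5c=ba, 00⊕5c=5c, 00⊕5c=5c, 00⊕5c=5c, 00⊕5c=5c, 00⊕5c=5c, 00⊕5c=5c.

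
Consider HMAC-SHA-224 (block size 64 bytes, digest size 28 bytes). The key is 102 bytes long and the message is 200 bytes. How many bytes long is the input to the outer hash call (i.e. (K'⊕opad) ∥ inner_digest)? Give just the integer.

Key is 102 > 64 bytes, so it is hashed to 28 bytes then zero-padded to 64: |K'| = 64.
Outer input = (K'⊕opad) ∥ H(inner) → 64 + 28 = 92 bytes.

92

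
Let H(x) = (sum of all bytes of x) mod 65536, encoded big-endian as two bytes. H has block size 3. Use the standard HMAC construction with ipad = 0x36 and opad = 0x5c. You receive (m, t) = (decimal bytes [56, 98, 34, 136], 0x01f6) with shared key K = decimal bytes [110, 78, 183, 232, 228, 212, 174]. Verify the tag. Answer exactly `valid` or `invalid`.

valid

Key decimal bytes [110, 78, 183, 232, 228, 212, 174] = 6e 4e b7 e8 e4 d4 ae is 7 bytes > B = 3, so hash it first: H(key) = 04 c1, then zero-pad to 3 bytes: K' = 04 c1 00.
K' ⊕ ipad = 32 f7 36; K' ⊕ opad = 58 9d 5c.
Inner hash: sum = 50+247+54+56+98+34+136 = 675 → 02 a3.
Outer hash (recomputed tag): sum = 88+157+92+2+163 = 502 → 01 f6.
Recomputed tag = 01f6; claimed = 01f6 → match.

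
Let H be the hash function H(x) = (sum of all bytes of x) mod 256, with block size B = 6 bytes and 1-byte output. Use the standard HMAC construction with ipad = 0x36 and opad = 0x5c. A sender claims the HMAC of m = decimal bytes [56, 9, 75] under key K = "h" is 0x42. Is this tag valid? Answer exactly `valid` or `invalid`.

Key "h" = 68 is 1 byte ≤ B = 6; zero-pad to 6 bytes: K' = 68 00 00 00 00 00.
K' ⊕ ipad = 5e 36 36 36 36 36; K' ⊕ opad = 34 5c 5c 5c 5c 5c.
Inner hash: sum = 94+54+54+54+54+54+56+9+75 = 504; mod 256 = 248 → f8.
Outer hash (recomputed tag): sum = 52+92+92+92+92+92+248 = 760; mod 256 = 248 → f8.
Recomputed tag = f8; claimed = 42 → mismatch.

invalid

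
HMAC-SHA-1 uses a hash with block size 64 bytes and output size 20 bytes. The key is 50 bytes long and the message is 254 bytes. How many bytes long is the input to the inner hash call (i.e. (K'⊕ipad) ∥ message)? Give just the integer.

Key is 50 ≤ 64 bytes, zero-padded: |K'| = 64.
Inner input = (K'⊕ipad) ∥ m → 64 + 254 = 318 bytes.

318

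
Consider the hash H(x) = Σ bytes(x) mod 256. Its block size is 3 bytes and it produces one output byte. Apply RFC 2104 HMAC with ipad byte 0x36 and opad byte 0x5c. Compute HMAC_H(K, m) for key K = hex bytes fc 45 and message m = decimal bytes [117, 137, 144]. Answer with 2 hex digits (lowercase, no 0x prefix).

Key hex bytes fc 45 is 2 bytes ≤ B = 3; zero-pad to 3 bytes: K' = fc 45 00.
K' ⊕ ipad = ca 73 36.  K' ⊕ opad = a0 19 5c.
Inner input = (K'⊕ipad) ∥ m = ca 73 36 ∥ 75 89 90.
Inner hash: sum = 202+115+54+117+137+144 = 769; mod 256 = 1 → 01.
Outer input = (K'⊕opad) ∥ inner = a0 19 5c ∥ 01.
Outer hash (tag): sum = 160+25+92+1 = 278; mod 256 = 22 → 16.

16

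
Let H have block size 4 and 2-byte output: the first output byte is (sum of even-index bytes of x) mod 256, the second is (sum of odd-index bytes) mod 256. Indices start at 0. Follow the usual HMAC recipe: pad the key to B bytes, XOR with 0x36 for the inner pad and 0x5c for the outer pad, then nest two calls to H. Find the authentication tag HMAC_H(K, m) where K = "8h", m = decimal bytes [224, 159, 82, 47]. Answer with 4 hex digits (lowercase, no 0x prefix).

Key "8h" = 38 68 is 2 bytes ≤ B = 4; zero-pad to 4 bytes: K' = 38 68 00 00.
K' ⊕ ipad = 0e 5e 36 36.  K' ⊕ opad = 64 34 5c 5c.
Inner input = (K'⊕ipad) ∥ m = 0e 5e 36 36 ∥ e0 9f 52 2f.
Inner hash: even-index sum = 374 mod 256 = 118; odd-index sum = 354 mod 256 = 98 → 76 62.
Outer input = (K'⊕opad) ∥ inner = 64 34 5c 5c ∥ 76 62.
Outer hash (tag): even-index sum = 310 mod 256 = 54; odd-index sum = 242 mod 256 = 242 → 36 f2.

36f2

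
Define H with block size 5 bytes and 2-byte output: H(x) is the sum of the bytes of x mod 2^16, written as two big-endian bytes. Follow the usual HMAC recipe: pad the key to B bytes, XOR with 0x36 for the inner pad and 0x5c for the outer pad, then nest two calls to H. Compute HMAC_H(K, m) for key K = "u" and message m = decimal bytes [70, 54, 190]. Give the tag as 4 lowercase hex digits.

01f0

Key "u" = 75 is 1 byte ≤ B = 5; zero-pad to 5 bytes: K' = 75 00 00 00 00.
K' ⊕ ipad = 43 36 36 36 36.  K' ⊕ opad = 29 5c 5c 5c 5c.
Inner input = (K'⊕ipad) ∥ m = 43 36 36 36 36 ∥ 46 36 be.
Inner hash: sum = 67+54+54+54+54+70+54+190 = 597 → 02 55.
Outer input = (K'⊕opad) ∥ inner = 29 5c 5c 5c 5c ∥ 02 55.
Outer hash (tag): sum = 41+92+92+92+92+2+85 = 496 → 01 f0.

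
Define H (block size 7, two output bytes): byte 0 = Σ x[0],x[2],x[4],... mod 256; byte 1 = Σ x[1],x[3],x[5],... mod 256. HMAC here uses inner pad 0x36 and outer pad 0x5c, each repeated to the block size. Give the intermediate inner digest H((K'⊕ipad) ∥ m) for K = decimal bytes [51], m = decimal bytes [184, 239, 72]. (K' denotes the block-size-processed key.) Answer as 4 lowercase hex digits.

96a2

Key decimal bytes [51] = 33 is 1 byte ≤ B = 7; zero-pad to 7 bytes: K' = 33 00 00 00 00 00 00.
K' ⊕ ipad = 05 36 36 36 36 36 36.
Inner input = 05 36 36 36 36 36 36 ∥ b8 ef 48.
Inner hash: even-index sum = 406 mod 256 = 150; odd-index sum = 418 mod 256 = 162 → 96 a2.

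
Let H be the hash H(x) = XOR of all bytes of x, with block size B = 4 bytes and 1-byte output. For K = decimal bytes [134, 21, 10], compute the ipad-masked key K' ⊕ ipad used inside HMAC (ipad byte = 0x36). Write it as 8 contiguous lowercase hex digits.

Key decimal bytes [134, 21, 10] = 86 15 0a is 3 bytes ≤ B = 4; zero-pad to 4 bytes: K' = 86 15 0a 00.
XOR each byte with 0x36: 86⊕36=b0, 15⊕36=23, 0a⊕36=3c, 00⊕36=36.

b0233c36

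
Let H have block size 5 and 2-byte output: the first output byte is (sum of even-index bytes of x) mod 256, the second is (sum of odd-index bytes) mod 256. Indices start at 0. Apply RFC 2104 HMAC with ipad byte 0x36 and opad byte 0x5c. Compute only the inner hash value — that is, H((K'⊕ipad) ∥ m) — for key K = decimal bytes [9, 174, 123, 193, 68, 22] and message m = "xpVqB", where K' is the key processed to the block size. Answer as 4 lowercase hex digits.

Key decimal bytes [9, 174, 123, 193, 68, 22] = 09 ae 7b c1 44 16 is 6 bytes > B = 5, so hash it first: H(key) = c8 85, then zero-pad to 5 bytes: K' = c8 85 00 00 00.
K' ⊕ ipad = fe b3 36 36 36.
Inner input = fe b3 36 36 36 ∥ 78 70 56 71 42.
Inner hash: even-index sum = 587 mod 256 = 75; odd-index sum = 505 mod 256 = 249 → 4b f9.

4bf9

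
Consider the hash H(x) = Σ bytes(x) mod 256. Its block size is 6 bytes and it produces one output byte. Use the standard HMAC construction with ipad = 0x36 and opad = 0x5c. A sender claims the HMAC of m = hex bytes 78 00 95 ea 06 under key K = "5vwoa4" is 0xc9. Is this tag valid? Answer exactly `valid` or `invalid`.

valid

Key "5vwoa4" = 35 76 77 6f 61 34 is exactly B = 6 bytes: K' = 35 76 77 6f 61 34.
K' ⊕ ipad = 03 40 41 59 57 02; K' ⊕ opad = 69 2a 2b 33 3d 68.
Inner hash: sum = 3+64+65+89+87+2+120+0+149+234+6 = 819; mod 256 = 51 → 33.
Outer hash (recomputed tag): sum = 105+42+43+51+61+104+51 = 457; mod 256 = 201 → c9.
Recomputed tag = c9; claimed = c9 → match.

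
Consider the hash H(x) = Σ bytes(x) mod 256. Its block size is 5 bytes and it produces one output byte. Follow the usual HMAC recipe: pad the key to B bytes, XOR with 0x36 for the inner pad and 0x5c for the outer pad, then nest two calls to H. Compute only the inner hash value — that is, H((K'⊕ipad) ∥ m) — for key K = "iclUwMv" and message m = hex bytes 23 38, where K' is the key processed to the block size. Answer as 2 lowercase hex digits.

24

Key "iclUwMv" = 69 63 6c 55 77 4d 76 is 7 bytes > B = 5, so hash it first: H(key) = c7, then zero-pad to 5 bytes: K' = c7 00 00 00 00.
K' ⊕ ipad = f1 36 36 36 36.
Inner input = f1 36 36 36 36 ∥ 23 38.
Inner hash: sum = 241+54+54+54+54+35+56 = 548; mod 256 = 36 → 24.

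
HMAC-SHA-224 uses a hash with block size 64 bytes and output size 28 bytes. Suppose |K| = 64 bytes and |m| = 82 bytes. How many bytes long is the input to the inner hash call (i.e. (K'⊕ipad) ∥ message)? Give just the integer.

146

Key is 64 ≤ 64 bytes, zero-padded: |K'| = 64.
Inner input = (K'⊕ipad) ∥ m → 64 + 82 = 146 bytes.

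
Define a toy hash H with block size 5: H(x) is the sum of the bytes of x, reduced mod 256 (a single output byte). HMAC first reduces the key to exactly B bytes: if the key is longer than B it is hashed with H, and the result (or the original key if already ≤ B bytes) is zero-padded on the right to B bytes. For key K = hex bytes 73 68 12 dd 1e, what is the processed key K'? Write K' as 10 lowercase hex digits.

736812dd1e

Key hex bytes 73 68 12 dd 1e is exactly B = 5 bytes: K' = 73 68 12 dd 1e.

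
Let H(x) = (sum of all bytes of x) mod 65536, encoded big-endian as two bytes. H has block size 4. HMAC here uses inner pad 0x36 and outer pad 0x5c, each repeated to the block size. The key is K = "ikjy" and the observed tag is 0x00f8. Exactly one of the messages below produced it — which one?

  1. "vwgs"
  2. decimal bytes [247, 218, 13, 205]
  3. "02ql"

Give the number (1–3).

Key "ikjy" = 69 6b 6a 79 is exactly B = 4 bytes: K' = 69 6b 6a 79.
K' ⊕ ipad = 5f 5d 5c 4f; K' ⊕ opad = 35 37 36 25.
m1: inner = H(5f 5d 5c 4f 76 77 67 73) = 03 2e; tag = H(35 37 36 25 03 2e) = 00f8 ← matches
m2: inner = H(5f 5d 5c 4f f7 da 0d cd) = 04 12; tag = H(35 37 36 25 04 12) = 00dd
m3: inner = H(5f 5d 5c 4f 30 32 71 6c) = 02 a6; tag = H(35 37 36 25 02 a6) = 016f

1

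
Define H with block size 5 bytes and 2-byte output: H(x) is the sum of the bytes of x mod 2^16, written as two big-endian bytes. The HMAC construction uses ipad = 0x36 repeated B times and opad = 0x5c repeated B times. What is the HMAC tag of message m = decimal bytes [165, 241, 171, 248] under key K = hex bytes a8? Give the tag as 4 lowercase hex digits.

0317

Key hex bytes a8 is 1 byte ≤ B = 5; zero-pad to 5 bytes: K' = a8 00 00 00 00.
K' ⊕ ipad = 9e 36 36 36 36.  K' ⊕ opad = f4 5c 5c 5c 5c.
Inner input = (K'⊕ipad) ∥ m = 9e 36 36 36 36 ∥ a5 f1 ab f8.
Inner hash: sum = 158+54+54+54+54+165+241+171+248 = 1199 → 04 af.
Outer input = (K'⊕opad) ∥ inner = f4 5c 5c 5c 5c ∥ 04 af.
Outer hash (tag): sum = 244+92+92+92+92+4+175 = 791 → 03 17.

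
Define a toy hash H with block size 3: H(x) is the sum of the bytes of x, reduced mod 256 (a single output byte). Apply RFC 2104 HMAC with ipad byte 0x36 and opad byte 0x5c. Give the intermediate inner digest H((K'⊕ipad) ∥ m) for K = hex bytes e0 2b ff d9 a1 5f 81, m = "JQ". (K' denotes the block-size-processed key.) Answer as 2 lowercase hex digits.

Key hex bytes e0 2b ff d9 a1 5f 81 is 7 bytes > B = 3, so hash it first: H(key) = 64, then zero-pad to 3 bytes: K' = 64 00 00.
K' ⊕ ipad = 52 36 36.
Inner input = 52 36 36 ∥ 4a 51.
Inner hash: sum = 82+54+54+74+81 = 345; mod 256 = 89 → 59.

59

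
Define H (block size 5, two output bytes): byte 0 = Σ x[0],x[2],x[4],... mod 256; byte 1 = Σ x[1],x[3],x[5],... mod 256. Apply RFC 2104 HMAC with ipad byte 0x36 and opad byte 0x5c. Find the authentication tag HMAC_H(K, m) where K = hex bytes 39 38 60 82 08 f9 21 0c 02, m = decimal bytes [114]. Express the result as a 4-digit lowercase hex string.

819d

Key hex bytes 39 38 60 82 08 f9 21 0c 02 is 9 bytes > B = 5, so hash it first: H(key) = c4 bf, then zero-pad to 5 bytes: K' = c4 bf 00 00 00.
K' ⊕ ipad = f2 89 36 36 36.  K' ⊕ opad = 98 e3 5c 5c 5c.
Inner input = (K'⊕ipad) ∥ m = f2 89 36 36 36 ∥ 72.
Inner hash: even-index sum = 350 mod 256 = 94; odd-index sum = 305 mod 256 = 49 → 5e 31.
Outer input = (K'⊕opad) ∥ inner = 98 e3 5c 5c 5c ∥ 5e 31.
Outer hash (tag): even-index sum = 385 mod 256 = 129; odd-index sum = 413 mod 256 = 157 → 81 9d.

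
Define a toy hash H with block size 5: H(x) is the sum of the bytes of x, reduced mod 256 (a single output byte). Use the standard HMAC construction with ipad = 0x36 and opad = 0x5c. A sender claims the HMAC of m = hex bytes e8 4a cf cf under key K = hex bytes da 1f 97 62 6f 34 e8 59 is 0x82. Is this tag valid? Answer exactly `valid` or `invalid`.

valid

Key hex bytes da 1f 97 62 6f 34 e8 59 is 8 bytes > B = 5, so hash it first: H(key) = d6, then zero-pad to 5 bytes: K' = d6 00 00 00 00.
K' ⊕ ipad = e0 36 36 36 36; K' ⊕ opad = 8a 5c 5c 5c 5c.
Inner hash: sum = 224+54+54+54+54+232+74+207+207 = 1160; mod 256 = 136 → 88.
Outer hash (recomputed tag): sum = 138+92+92+92+92+136 = 642; mod 256 = 130 → 82.
Recomputed tag = 82; claimed = 82 → match.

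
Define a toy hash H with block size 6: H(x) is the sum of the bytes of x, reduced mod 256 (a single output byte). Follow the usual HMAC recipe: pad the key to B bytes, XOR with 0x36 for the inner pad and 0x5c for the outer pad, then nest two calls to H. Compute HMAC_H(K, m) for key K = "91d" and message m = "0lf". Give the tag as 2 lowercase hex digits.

2a

Key "91d" = 39 31 64 is 3 bytes ≤ B = 6; zero-pad to 6 bytes: K' = 39 31 64 00 00 00.
K' ⊕ ipad = 0f 07 52 36 36 36.  K' ⊕ opad = 65 6d 38 5c 5c 5c.
Inner input = (K'⊕ipad) ∥ m = 0f 07 52 36 36 36 ∥ 30 6c 66.
Inner hash: sum = 15+7+82+54+54+54+48+108+102 = 524; mod 256 = 12 → 0c.
Outer input = (K'⊕opad) ∥ inner = 65 6d 38 5c 5c 5c ∥ 0c.
Outer hash (tag): sum = 101+109+56+92+92+92+12 = 554; mod 256 = 42 → 2a.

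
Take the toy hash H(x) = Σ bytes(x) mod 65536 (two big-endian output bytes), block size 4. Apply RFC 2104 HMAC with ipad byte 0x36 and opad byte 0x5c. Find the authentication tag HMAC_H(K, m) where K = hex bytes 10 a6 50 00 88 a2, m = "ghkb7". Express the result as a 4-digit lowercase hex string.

Key hex bytes 10 a6 50 00 88 a2 is 6 bytes > B = 4, so hash it first: H(key) = 02 30, then zero-pad to 4 bytes: K' = 02 30 00 00.
K' ⊕ ipad = 34 06 36 36.  K' ⊕ opad = 5e 6c 5c 5c.
Inner input = (K'⊕ipad) ∥ m = 34 06 36 36 ∥ 67 68 6b 62 37.
Inner hash: sum = 52+6+54+54+103+104+107+98+55 = 633 → 02 79.
Outer input = (K'⊕opad) ∥ inner = 5e 6c 5c 5c ∥ 02 79.
Outer hash (tag): sum = 94+108+92+92+2+121 = 509 → 01 fd.

01fd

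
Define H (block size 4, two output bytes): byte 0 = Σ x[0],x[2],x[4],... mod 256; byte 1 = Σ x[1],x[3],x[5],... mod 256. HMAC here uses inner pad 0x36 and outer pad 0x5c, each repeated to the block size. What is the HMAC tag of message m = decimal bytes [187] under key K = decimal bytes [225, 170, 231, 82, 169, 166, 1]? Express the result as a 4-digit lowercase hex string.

bf24

Key decimal bytes [225, 170, 231, 82, 169, 166, 1] = e1 aa e7 52 a9 a6 01 is 7 bytes > B = 4, so hash it first: H(key) = 72 a2, then zero-pad to 4 bytes: K' = 72 a2 00 00.
K' ⊕ ipad = 44 94 36 36.  K' ⊕ opad = 2e fe 5c 5c.
Inner input = (K'⊕ipad) ∥ m = 44 94 36 36 ∥ bb.
Inner hash: even-index sum = 309 mod 256 = 53; odd-index sum = 202 mod 256 = 202 → 35 ca.
Outer input = (K'⊕opad) ∥ inner = 2e fe 5c 5c ∥ 35 ca.
Outer hash (tag): even-index sum = 191 mod 256 = 191; odd-index sum = 548 mod 256 = 36 → bf 24.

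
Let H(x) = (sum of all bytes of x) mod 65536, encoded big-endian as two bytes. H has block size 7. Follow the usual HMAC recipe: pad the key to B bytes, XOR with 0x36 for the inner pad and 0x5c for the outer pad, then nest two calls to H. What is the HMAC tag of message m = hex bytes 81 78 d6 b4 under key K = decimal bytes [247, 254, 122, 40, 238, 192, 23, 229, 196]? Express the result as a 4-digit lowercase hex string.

0376

Key decimal bytes [247, 254, 122, 40, 238, 192, 23, 229, 196] = f7 fe 7a 28 ee c0 17 e5 c4 is 9 bytes > B = 7, so hash it first: H(key) = 06 05, then zero-pad to 7 bytes: K' = 06 05 00 00 00 00 00.
K' ⊕ ipad = 30 33 36 36 36 36 36.  K' ⊕ opad = 5a 59 5c 5c 5c 5c 5c.
Inner input = (K'⊕ipad) ∥ m = 30 33 36 36 36 36 36 ∥ 81 78 d6 b4.
Inner hash: sum = 48+51+54+54+54+54+54+129+120+214+180 = 1012 → 03 f4.
Outer input = (K'⊕opad) ∥ inner = 5a 59 5c 5c 5c 5c 5c ∥ 03 f4.
Outer hash (tag): sum = 90+89+92+92+92+92+92+3+244 = 886 → 03 76.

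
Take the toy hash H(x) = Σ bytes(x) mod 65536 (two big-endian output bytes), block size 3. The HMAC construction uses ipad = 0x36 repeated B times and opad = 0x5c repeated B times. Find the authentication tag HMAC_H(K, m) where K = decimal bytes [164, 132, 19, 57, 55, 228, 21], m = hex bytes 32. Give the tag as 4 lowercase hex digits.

01e1

Key decimal bytes [164, 132, 19, 57, 55, 228, 21] = a4 84 13 39 37 e4 15 is 7 bytes > B = 3, so hash it first: H(key) = 02 a4, then zero-pad to 3 bytes: K' = 02 a4 00.
K' ⊕ ipad = 34 92 36.  K' ⊕ opad = 5e f8 5c.
Inner input = (K'⊕ipad) ∥ m = 34 92 36 ∥ 32.
Inner hash: sum = 52+146+54+50 = 302 → 01 2e.
Outer input = (K'⊕opad) ∥ inner = 5e f8 5c ∥ 01 2e.
Outer hash (tag): sum = 94+248+92+1+46 = 481 → 01 e1.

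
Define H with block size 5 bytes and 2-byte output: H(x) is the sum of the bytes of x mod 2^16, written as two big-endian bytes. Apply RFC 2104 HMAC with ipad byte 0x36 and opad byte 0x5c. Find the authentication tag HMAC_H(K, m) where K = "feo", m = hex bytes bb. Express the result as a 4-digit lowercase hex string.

Key "feo" = 66 65 6f is 3 bytes ≤ B = 5; zero-pad to 5 bytes: K' = 66 65 6f 00 00.
K' ⊕ ipad = 50 53 59 36 36.  K' ⊕ opad = 3a 39 33 5c 5c.
Inner input = (K'⊕ipad) ∥ m = 50 53 59 36 36 ∥ bb.
Inner hash: sum = 80+83+89+54+54+187 = 547 → 02 23.
Outer input = (K'⊕opad) ∥ inner = 3a 39 33 5c 5c ∥ 02 23.
Outer hash (tag): sum = 58+57+51+92+92+2+35 = 387 → 01 83.

0183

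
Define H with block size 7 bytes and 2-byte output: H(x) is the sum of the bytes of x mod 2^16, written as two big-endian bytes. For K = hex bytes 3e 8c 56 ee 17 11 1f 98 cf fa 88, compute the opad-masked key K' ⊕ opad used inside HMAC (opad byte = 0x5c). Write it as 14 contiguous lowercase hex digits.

59625c5c5c5c5c

Key hex bytes 3e 8c 56 ee 17 11 1f 98 cf fa 88 is 11 bytes > B = 7, so hash it first: H(key) = 05 3e, then zero-pad to 7 bytes: K' = 05 3e 00 00 00 00 00.
XOR each byte with 0x5c: 05⊕5c=59, 3e⊕5c=62, 00⊕5c=5c, 00⊕5c=5c, 00⊕5c=5c, 00⊕5c=5c, 00⊕5c=5c.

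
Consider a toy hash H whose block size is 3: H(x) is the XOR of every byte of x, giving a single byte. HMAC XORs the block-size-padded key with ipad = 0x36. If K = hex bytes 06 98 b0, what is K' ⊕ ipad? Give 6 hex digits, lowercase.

30ae86

Key hex bytes 06 98 b0 is exactly B = 3 bytes: K' = 06 98 b0.
XOR each byte with 0x36: 06⊕36=30, 98⊕36=ae, b0⊕36=86.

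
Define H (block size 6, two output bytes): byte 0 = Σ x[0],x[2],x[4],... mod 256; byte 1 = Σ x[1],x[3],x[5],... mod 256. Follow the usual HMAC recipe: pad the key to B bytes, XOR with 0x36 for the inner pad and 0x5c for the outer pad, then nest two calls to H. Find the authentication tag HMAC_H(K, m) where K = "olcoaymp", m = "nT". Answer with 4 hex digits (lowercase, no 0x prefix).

Key "olcoaymp" = 6f 6c 63 6f 61 79 6d 70 is 8 bytes > B = 6, so hash it first: H(key) = a0 c4, then zero-pad to 6 bytes: K' = a0 c4 00 00 00 00.
K' ⊕ ipad = 96 f2 36 36 36 36.  K' ⊕ opad = fc 98 5c 5c 5c 5c.
Inner input = (K'⊕ipad) ∥ m = 96 f2 36 36 36 36 ∥ 6e 54.
Inner hash: even-index sum = 368 mod 256 = 112; odd-index sum = 434 mod 256 = 178 → 70 b2.
Outer input = (K'⊕opad) ∥ inner = fc 98 5c 5c 5c 5c ∥ 70 b2.
Outer hash (tag): even-index sum = 548 mod 256 = 36; odd-index sum = 514 mod 256 = 2 → 24 02.

2402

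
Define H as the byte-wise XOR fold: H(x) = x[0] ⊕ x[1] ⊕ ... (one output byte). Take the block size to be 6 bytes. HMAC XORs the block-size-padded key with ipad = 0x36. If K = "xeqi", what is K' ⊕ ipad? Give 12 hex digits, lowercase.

Key "xeqi" = 78 65 71 69 is 4 bytes ≤ B = 6; zero-pad to 6 bytes: K' = 78 65 71 69 00 00.
XOR each byte with 0x36: 78⊕36=4e, 65⊕36=53, 71⊕36=47, 69⊕36=5f, 00⊕36=36, 00⊕36=36.

4e53475f3636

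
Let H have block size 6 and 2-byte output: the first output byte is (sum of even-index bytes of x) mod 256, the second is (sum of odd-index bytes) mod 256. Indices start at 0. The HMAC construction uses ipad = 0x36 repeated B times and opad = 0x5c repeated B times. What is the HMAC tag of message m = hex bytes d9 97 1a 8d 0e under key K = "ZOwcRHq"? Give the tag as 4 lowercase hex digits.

Key "ZOwcRHq" = 5a 4f 77 63 52 48 71 is 7 bytes > B = 6, so hash it first: H(key) = 94 fa, then zero-pad to 6 bytes: K' = 94 fa 00 00 00 00.
K' ⊕ ipad = a2 cc 36 36 36 36.  K' ⊕ opad = c8 a6 5c 5c 5c 5c.
Inner input = (K'⊕ipad) ∥ m = a2 cc 36 36 36 36 ∥ d9 97 1a 8d 0e.
Inner hash: even-index sum = 527 mod 256 = 15; odd-index sum = 604 mod 256 = 92 → 0f 5c.
Outer input = (K'⊕opad) ∥ inner = c8 a6 5c 5c 5c 5c ∥ 0f 5c.
Outer hash (tag): even-index sum = 399 mod 256 = 143; odd-index sum = 442 mod 256 = 186 → 8f ba.

8fba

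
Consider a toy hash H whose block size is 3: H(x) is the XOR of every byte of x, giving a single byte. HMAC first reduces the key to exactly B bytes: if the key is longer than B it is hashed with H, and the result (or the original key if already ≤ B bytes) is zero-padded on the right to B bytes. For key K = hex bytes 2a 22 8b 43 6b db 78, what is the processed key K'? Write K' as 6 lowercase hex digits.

080000

|K| = 7 > B = 3, so first hash the key.
H(K): XOR 2a⊕22⊕8b⊕43⊕6b⊕db⊕78 = 08.
Zero-pad H(K) = 08 to 3 bytes: K' = 08 00 00.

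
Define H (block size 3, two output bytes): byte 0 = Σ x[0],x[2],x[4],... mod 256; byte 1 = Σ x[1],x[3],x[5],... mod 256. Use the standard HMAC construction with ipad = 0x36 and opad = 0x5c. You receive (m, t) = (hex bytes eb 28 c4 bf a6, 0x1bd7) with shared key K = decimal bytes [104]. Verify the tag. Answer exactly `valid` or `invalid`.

Key decimal bytes [104] = 68 is 1 byte ≤ B = 3; zero-pad to 3 bytes: K' = 68 00 00.
K' ⊕ ipad = 5e 36 36; K' ⊕ opad = 34 5c 5c.
Inner hash: even-index sum = 379 mod 256 = 123; odd-index sum = 651 mod 256 = 139 → 7b 8b.
Outer hash (recomputed tag): even-index sum = 283 mod 256 = 27; odd-index sum = 215 mod 256 = 215 → 1b d7.
Recomputed tag = 1bd7; claimed = 1bd7 → match.

valid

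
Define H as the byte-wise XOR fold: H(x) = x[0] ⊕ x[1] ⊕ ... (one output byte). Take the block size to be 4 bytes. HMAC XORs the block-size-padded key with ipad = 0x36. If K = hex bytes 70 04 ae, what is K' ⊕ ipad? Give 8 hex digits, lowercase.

46329836

Key hex bytes 70 04 ae is 3 bytes ≤ B = 4; zero-pad to 4 bytes: K' = 70 04 ae 00.
XOR each byte with 0x36: 70⊕36=46, 04⊕36=32, ae⊕36=98, 00⊕36=36.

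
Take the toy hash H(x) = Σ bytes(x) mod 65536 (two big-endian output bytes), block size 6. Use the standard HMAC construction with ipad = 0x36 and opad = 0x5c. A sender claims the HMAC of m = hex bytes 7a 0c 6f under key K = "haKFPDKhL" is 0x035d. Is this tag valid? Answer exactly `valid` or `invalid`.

Key "haKFPDKhL" = 68 61 4b 46 50 44 4b 68 4c is 9 bytes > B = 6, so hash it first: H(key) = 02 ed, then zero-pad to 6 bytes: K' = 02 ed 00 00 00 00.
K' ⊕ ipad = 34 db 36 36 36 36; K' ⊕ opad = 5e b1 5c 5c 5c 5c.
Inner hash: sum = 52+219+54+54+54+54+122+12+111 = 732 → 02 dc.
Outer hash (recomputed tag): sum = 94+177+92+92+92+92+2+220 = 861 → 03 5d.
Recomputed tag = 035d; claimed = 035d → match.

valid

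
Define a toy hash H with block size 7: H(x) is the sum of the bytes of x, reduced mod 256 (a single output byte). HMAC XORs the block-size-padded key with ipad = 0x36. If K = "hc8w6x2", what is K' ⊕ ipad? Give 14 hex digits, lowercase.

Key "hc8w6x2" = 68 63 38 77 36 78 32 is exactly B = 7 bytes: K' = 68 63 38 77 36 78 32.
XOR each byte with 0x36: 68⊕36=5e, 63⊕36=55, 38⊕36=0e, 77⊕36=41, 36⊕36=00, 78⊕36=4e, 32⊕36=04.

5e550e41004e04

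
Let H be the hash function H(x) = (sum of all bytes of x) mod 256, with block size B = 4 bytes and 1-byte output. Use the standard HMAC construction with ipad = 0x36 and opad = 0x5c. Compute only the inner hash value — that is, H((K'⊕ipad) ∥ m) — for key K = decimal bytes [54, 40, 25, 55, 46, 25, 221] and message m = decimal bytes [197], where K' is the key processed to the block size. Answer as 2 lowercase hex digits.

Key decimal bytes [54, 40, 25, 55, 46, 25, 221] = 36 28 19 37 2e 19 dd is 7 bytes > B = 4, so hash it first: H(key) = d2, then zero-pad to 4 bytes: K' = d2 00 00 00.
K' ⊕ ipad = e4 36 36 36.
Inner input = e4 36 36 36 ∥ c5.
Inner hash: sum = 228+54+54+54+197 = 587; mod 256 = 75 → 4b.

4b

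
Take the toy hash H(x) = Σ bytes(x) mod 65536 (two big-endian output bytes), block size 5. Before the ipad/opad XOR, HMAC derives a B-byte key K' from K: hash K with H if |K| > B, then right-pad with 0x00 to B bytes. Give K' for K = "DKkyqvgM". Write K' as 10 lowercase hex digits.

030e000000

|K| = 8 > B = 5, so first hash the key.
H(K): sum = 68+75+107+121+113+118+103+77 = 782 → 03 0e.
Zero-pad H(K) = 03 0e to 5 bytes: K' = 03 0e 00 00 00.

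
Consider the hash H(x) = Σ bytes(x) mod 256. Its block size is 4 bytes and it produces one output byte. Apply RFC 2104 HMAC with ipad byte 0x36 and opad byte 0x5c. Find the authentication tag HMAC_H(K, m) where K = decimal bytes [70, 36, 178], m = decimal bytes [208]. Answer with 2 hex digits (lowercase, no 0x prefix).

Key decimal bytes [70, 36, 178] = 46 24 b2 is 3 bytes ≤ B = 4; zero-pad to 4 bytes: K' = 46 24 b2 00.
K' ⊕ ipad = 70 12 84 36.  K' ⊕ opad = 1a 78 ee 5c.
Inner input = (K'⊕ipad) ∥ m = 70 12 84 36 ∥ d0.
Inner hash: sum = 112+18+132+54+208 = 524; mod 256 = 12 → 0c.
Outer input = (K'⊕opad) ∥ inner = 1a 78 ee 5c ∥ 0c.
Outer hash (tag): sum = 26+120+238+92+12 = 488; mod 256 = 232 → e8.

e8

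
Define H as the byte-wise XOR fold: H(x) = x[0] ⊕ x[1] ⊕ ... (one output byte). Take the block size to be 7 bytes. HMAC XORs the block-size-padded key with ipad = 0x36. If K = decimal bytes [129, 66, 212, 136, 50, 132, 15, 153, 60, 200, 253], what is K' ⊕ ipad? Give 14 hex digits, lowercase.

Key decimal bytes [129, 66, 212, 136, 50, 132, 15, 153, 60, 200, 253] = 81 42 d4 88 32 84 0f 99 3c c8 fd is 11 bytes > B = 7, so hash it first: H(key) = b6, then zero-pad to 7 bytes: K' = b6 00 00 00 00 00 00.
XOR each byte with 0x36: b6⊕36=80, 00⊕36=36, 00⊕36=36, 00⊕36=36, 00⊕36=36, 00⊕36=36, 00⊕36=36.

80363636363636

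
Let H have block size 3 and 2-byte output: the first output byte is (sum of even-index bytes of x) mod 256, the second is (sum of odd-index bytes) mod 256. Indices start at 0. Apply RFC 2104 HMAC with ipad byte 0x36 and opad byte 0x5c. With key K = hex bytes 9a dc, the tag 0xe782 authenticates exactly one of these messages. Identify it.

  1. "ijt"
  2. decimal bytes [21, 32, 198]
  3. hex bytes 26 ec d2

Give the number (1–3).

Key hex bytes 9a dc is 2 bytes ≤ B = 3; zero-pad to 3 bytes: K' = 9a dc 00.
K' ⊕ ipad = ac ea 36; K' ⊕ opad = c6 80 5c.
m1: inner = H(ac ea 36 69 6a 74) = 4c c7; tag = H(c6 80 5c 4c c7) = e9cc
m2: inner = H(ac ea 36 15 20 c6) = 02 c5; tag = H(c6 80 5c 02 c5) = e782 ← matches
m3: inner = H(ac ea 36 26 ec d2) = ce e2; tag = H(c6 80 5c ce e2) = 044e

2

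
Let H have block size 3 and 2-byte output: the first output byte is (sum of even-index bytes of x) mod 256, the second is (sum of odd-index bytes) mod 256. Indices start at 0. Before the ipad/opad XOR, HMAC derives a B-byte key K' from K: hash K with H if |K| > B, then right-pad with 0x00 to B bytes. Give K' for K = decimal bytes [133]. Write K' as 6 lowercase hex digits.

850000

Key decimal bytes [133] = 85 is 1 byte ≤ B = 3; zero-pad to 3 bytes: K' = 85 00 00.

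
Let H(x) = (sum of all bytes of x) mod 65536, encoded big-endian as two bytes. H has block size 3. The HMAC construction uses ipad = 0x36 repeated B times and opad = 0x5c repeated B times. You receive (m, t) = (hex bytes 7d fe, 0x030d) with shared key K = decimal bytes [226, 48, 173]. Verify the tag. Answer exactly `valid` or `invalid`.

Key decimal bytes [226, 48, 173] = e2 30 ad is exactly B = 3 bytes: K' = e2 30 ad.
K' ⊕ ipad = d4 06 9b; K' ⊕ opad = be 6c f1.
Inner hash: sum = 212+6+155+125+254 = 752 → 02 f0.
Outer hash (recomputed tag): sum = 190+108+241+2+240 = 781 → 03 0d.
Recomputed tag = 030d; claimed = 030d → match.

valid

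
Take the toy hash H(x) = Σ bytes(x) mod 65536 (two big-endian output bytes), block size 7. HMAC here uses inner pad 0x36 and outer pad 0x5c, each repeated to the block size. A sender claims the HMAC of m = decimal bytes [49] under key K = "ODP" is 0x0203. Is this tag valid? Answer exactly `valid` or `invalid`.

Key "ODP" = 4f 44 50 is 3 bytes ≤ B = 7; zero-pad to 7 bytes: K' = 4f 44 50 00 00 00 00.
K' ⊕ ipad = 79 72 66 36 36 36 36; K' ⊕ opad = 13 18 0c 5c 5c 5c 5c.
Inner hash: sum = 121+114+102+54+54+54+54+49 = 602 → 02 5a.
Outer hash (recomputed tag): sum = 19+24+12+92+92+92+92+2+90 = 515 → 02 03.
Recomputed tag = 0203; claimed = 0203 → match.

valid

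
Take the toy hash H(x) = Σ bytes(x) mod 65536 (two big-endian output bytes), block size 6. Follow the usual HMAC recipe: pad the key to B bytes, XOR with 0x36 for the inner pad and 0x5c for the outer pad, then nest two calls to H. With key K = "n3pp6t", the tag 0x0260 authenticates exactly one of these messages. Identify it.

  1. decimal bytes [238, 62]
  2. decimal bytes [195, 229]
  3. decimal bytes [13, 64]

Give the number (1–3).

Key "n3pp6t" = 6e 33 70 70 36 74 is exactly B = 6 bytes: K' = 6e 33 70 70 36 74.
K' ⊕ ipad = 58 05 46 46 00 42; K' ⊕ opad = 32 6f 2c 2c 6a 28.
m1: inner = H(58 05 46 46 00 42 ee 3e) = 02 57; tag = H(32 6f 2c 2c 6a 28 02 57) = 01e4
m2: inner = H(58 05 46 46 00 42 c3 e5) = 02 d3; tag = H(32 6f 2c 2c 6a 28 02 d3) = 0260 ← matches
m3: inner = H(58 05 46 46 00 42 0d 40) = 01 78; tag = H(32 6f 2c 2c 6a 28 01 78) = 0204

2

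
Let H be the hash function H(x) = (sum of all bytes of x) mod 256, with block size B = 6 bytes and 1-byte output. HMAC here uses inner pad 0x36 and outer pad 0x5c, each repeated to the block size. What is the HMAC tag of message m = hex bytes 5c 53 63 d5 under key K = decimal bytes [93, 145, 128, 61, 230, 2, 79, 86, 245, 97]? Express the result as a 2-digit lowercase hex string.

4b

Key decimal bytes [93, 145, 128, 61, 230, 2, 79, 86, 245, 97] = 5d 91 80 3d e6 02 4f 56 f5 61 is 10 bytes > B = 6, so hash it first: H(key) = 8e, then zero-pad to 6 bytes: K' = 8e 00 00 00 00 00.
K' ⊕ ipad = b8 36 36 36 36 36.  K' ⊕ opad = d2 5c 5c 5c 5c 5c.
Inner input = (K'⊕ipad) ∥ m = b8 36 36 36 36 36 ∥ 5c 53 63 d5.
Inner hash: sum = 184+54+54+54+54+54+92+83+99+213 = 941; mod 256 = 173 → ad.
Outer input = (K'⊕opad) ∥ inner = d2 5c 5c 5c 5c 5c ∥ ad.
Outer hash (tag): sum = 210+92+92+92+92+92+173 = 843; mod 256 = 75 → 4b.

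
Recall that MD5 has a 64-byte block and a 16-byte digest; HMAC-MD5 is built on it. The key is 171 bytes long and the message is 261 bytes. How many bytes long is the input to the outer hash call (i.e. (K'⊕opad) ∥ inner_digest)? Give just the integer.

80

Key is 171 > 64 bytes, so it is hashed to 16 bytes then zero-padded to 64: |K'| = 64.
Outer input = (K'⊕opad) ∥ H(inner) → 64 + 16 = 80 bytes.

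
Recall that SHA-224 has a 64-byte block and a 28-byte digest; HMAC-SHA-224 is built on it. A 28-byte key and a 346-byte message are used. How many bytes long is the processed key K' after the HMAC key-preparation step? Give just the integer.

Key is 28 ≤ 64 bytes, zero-padded: |K'| = 64.

64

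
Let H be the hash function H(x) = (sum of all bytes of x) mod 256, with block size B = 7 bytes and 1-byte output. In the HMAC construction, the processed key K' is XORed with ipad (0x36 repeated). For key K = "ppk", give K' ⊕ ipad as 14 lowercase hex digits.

Key "ppk" = 70 70 6b is 3 bytes ≤ B = 7; zero-pad to 7 bytes: K' = 70 70 6b 00 00 00 00.
XOR each byte with 0x36: 70⊕36=46, 70⊕36=46, 6b⊕36=5d, 00⊕36=36, 00⊕36=36, 00⊕36=36, 00⊕36=36.

46465d36363636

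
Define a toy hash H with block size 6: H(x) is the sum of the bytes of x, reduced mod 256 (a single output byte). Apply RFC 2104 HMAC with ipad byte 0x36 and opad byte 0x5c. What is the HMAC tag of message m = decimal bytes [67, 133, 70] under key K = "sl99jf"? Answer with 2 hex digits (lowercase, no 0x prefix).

10

Key "sl99jf" = 73 6c 39 39 6a 66 is exactly B = 6 bytes: K' = 73 6c 39 39 6a 66.
K' ⊕ ipad = 45 5a 0f 0f 5c 50.  K' ⊕ opad = 2f 30 65 65 36 3a.
Inner input = (K'⊕ipad) ∥ m = 45 5a 0f 0f 5c 50 ∥ 43 85 46.
Inner hash: sum = 69+90+15+15+92+80+67+133+70 = 631; mod 256 = 119 → 77.
Outer input = (K'⊕opad) ∥ inner = 2f 30 65 65 36 3a ∥ 77.
Outer hash (tag): sum = 47+48+101+101+54+58+119 = 528; mod 256 = 16 → 10.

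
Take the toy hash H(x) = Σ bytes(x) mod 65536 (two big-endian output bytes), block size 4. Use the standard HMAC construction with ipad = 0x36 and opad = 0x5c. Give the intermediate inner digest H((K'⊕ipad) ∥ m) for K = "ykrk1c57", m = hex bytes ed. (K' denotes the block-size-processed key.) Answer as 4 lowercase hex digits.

Key "ykrk1c57" = 79 6b 72 6b 31 63 35 37 is 8 bytes > B = 4, so hash it first: H(key) = 02 c1, then zero-pad to 4 bytes: K' = 02 c1 00 00.
K' ⊕ ipad = 34 f7 36 36.
Inner input = 34 f7 36 36 ∥ ed.
Inner hash: sum = 52+247+54+54+237 = 644 → 02 84.

0284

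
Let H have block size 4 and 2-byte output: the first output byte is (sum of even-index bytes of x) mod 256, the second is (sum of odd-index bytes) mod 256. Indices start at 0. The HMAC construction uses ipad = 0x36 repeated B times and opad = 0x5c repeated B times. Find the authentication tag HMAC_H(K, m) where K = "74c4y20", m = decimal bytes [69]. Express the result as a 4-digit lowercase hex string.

6b04

Key "74c4y20" = 37 34 63 34 79 32 30 is 7 bytes > B = 4, so hash it first: H(key) = 43 9a, then zero-pad to 4 bytes: K' = 43 9a 00 00.
K' ⊕ ipad = 75 ac 36 36.  K' ⊕ opad = 1f c6 5c 5c.
Inner input = (K'⊕ipad) ∥ m = 75 ac 36 36 ∥ 45.
Inner hash: even-index sum = 240 mod 256 = 240; odd-index sum = 226 mod 256 = 226 → f0 e2.
Outer input = (K'⊕opad) ∥ inner = 1f c6 5c 5c ∥ f0 e2.
Outer hash (tag): even-index sum = 363 mod 256 = 107; odd-index sum = 516 mod 256 = 4 → 6b 04.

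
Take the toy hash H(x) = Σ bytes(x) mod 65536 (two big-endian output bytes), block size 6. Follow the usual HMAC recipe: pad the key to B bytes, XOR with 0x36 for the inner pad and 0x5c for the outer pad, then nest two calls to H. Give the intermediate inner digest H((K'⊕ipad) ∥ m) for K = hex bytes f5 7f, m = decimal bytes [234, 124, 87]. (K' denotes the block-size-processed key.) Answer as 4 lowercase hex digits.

03a1

Key hex bytes f5 7f is 2 bytes ≤ B = 6; zero-pad to 6 bytes: K' = f5 7f 00 00 00 00.
K' ⊕ ipad = c3 49 36 36 36 36.
Inner input = c3 49 36 36 36 36 ∥ ea 7c 57.
Inner hash: sum = 195+73+54+54+54+54+234+124+87 = 929 → 03 a1.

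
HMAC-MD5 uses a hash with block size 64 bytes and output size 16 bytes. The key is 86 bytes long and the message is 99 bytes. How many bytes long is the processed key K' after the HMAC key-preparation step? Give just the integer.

64

Key is 86 > 64 bytes, so it is hashed to 16 bytes then zero-padded to 64: |K'| = 64.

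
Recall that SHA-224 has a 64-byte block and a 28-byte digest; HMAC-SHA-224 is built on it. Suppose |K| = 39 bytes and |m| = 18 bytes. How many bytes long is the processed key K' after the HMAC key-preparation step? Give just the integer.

64

Key is 39 ≤ 64 bytes, zero-padded: |K'| = 64.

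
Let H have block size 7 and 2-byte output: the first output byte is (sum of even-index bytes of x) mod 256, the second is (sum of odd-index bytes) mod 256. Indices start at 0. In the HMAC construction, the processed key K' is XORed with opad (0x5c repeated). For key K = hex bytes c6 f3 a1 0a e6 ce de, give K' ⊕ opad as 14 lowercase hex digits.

Key hex bytes c6 f3 a1 0a e6 ce de is exactly B = 7 bytes: K' = c6 f3 a1 0a e6 ce de.
XOR each byte with 0x5c: c6⊕5c=9a, f3⊕5c=af, a1⊕5c=fd, 0a⊕5c=56, e6⊕5c=ba, ce⊕5c=92, de⊕5c=82.

9aaffd56ba9282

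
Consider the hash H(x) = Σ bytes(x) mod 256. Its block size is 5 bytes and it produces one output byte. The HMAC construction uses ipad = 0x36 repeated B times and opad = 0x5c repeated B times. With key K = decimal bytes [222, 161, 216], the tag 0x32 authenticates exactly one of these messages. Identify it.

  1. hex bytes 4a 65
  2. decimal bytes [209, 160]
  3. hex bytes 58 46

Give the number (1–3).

Key decimal bytes [222, 161, 216] = de a1 d8 is 3 bytes ≤ B = 5; zero-pad to 5 bytes: K' = de a1 d8 00 00.
K' ⊕ ipad = e8 97 ee 36 36; K' ⊕ opad = 82 fd 84 5c 5c.
m1: inner = H(e8 97 ee 36 36 4a 65) = 88; tag = H(82 fd 84 5c 5c 88) = 43
m2: inner = H(e8 97 ee 36 36 d1 a0) = 4a; tag = H(82 fd 84 5c 5c 4a) = 05
m3: inner = H(e8 97 ee 36 36 58 46) = 77; tag = H(82 fd 84 5c 5c 77) = 32 ← matches

3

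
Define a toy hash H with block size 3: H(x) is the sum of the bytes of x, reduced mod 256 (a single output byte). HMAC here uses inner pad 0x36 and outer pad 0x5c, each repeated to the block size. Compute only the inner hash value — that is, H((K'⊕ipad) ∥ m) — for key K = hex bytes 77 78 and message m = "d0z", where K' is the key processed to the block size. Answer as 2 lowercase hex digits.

Key hex bytes 77 78 is 2 bytes ≤ B = 3; zero-pad to 3 bytes: K' = 77 78 00.
K' ⊕ ipad = 41 4e 36.
Inner input = 41 4e 36 ∥ 64 30 7a.
Inner hash: sum = 65+78+54+100+48+122 = 467; mod 256 = 211 → d3.

d3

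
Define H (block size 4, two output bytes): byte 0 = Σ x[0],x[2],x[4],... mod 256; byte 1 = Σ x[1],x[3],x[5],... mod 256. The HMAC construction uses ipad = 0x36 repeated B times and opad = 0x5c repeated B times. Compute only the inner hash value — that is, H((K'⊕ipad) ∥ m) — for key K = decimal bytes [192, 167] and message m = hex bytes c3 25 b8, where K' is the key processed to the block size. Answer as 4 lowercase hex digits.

Key decimal bytes [192, 167] = c0 a7 is 2 bytes ≤ B = 4; zero-pad to 4 bytes: K' = c0 a7 00 00.
K' ⊕ ipad = f6 91 36 36.
Inner input = f6 91 36 36 ∥ c3 25 b8.
Inner hash: even-index sum = 679 mod 256 = 167; odd-index sum = 236 mod 256 = 236 → a7 ec.

a7ec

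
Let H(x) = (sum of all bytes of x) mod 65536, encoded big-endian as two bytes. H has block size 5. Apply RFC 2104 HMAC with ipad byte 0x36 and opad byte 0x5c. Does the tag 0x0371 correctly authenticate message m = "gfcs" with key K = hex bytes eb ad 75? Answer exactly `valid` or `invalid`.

Key hex bytes eb ad 75 is 3 bytes ≤ B = 5; zero-pad to 5 bytes: K' = eb ad 75 00 00.
K' ⊕ ipad = dd 9b 43 36 36; K' ⊕ opad = b7 f1 29 5c 5c.
Inner hash: sum = 221+155+67+54+54+103+102+99+115 = 970 → 03 ca.
Outer hash (recomputed tag): sum = 183+241+41+92+92+3+202 = 854 → 03 56.
Recomputed tag = 0356; claimed = 0371 → mismatch.

invalid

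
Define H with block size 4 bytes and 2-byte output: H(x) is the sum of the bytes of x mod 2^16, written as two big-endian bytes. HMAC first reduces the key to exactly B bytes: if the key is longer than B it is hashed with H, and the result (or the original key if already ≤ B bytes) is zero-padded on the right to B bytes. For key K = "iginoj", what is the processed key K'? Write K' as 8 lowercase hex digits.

02800000

|K| = 6 > B = 4, so first hash the key.
H(K): sum = 105+103+105+110+111+106 = 640 → 02 80.
Zero-pad H(K) = 02 80 to 4 bytes: K' = 02 80 00 00.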